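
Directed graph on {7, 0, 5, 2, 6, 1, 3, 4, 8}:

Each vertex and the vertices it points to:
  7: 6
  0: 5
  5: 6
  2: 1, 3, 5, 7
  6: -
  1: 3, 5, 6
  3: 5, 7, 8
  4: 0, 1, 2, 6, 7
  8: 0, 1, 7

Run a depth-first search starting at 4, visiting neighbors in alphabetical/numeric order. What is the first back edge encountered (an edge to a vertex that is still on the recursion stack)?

DFS from 4 (visiting neighbors in alphabetical/numeric order); mark gray on enter, black on exit:
4 gray
  0 gray
    5 gray
      6 gray
      6 black
    5 black
  0 black
  1 gray
    3 gray
      3→5: 5 black — skip
      7 gray
        7→6: 6 black — skip
      7 black
      8 gray
        8→0: 0 black — skip
        8→1: 1 is gray → back edge
First back edge: 8 → 1.

8→1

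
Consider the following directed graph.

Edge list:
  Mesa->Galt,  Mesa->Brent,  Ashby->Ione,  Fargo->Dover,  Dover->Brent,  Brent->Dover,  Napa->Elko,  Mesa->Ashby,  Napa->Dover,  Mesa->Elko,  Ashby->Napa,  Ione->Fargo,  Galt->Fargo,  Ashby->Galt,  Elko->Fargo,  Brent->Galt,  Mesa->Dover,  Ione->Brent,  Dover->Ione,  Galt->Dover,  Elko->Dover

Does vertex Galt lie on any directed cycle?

Galt is on a cycle iff Galt can reach itself via ≥1 edge.
Galt → Dover → Brent → Galt — yes.

Yes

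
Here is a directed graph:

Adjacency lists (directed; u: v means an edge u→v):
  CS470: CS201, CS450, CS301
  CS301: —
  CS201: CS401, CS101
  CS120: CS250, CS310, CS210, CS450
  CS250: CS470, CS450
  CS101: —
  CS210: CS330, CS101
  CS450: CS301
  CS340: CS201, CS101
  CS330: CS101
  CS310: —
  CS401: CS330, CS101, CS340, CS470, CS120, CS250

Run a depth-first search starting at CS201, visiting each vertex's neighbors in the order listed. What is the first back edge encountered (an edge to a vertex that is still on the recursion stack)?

CS340->CS201

DFS from CS201 (visiting each vertex's neighbors in the order listed); mark gray on enter, black on exit:
CS201 gray
  CS401 gray
    CS330 gray
      CS101 gray
      CS101 black
    CS330 black
    CS401→CS101: CS101 black — skip
    CS340 gray
      CS340→CS201: CS201 is gray → back edge
First back edge: CS340 → CS201.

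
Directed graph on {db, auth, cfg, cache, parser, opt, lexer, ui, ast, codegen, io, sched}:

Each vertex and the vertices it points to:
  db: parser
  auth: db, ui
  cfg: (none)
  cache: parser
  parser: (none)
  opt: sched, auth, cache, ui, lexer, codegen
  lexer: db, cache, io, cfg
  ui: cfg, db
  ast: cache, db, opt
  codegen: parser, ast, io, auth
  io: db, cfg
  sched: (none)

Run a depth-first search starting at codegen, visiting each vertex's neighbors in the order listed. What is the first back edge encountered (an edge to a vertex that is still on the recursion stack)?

opt→codegen

DFS from codegen (visiting each vertex's neighbors in the order listed); mark gray on enter, black on exit:
codegen gray
  parser gray
  parser black
  ast gray
    cache gray
      cache→parser: parser black — skip
    cache black
    db gray
      db→parser: parser black — skip
    db black
    opt gray
      sched gray
      sched black
      auth gray
        auth→db: db black — skip
        ui gray
          cfg gray
          cfg black
          ui→db: db black — skip
        ui black
      auth black
      opt→cache: cache black — skip
      opt→ui: ui black — skip
      lexer gray
        lexer→db: db black — skip
        lexer→cache: cache black — skip
        io gray
          io→db: db black — skip
          io→cfg: cfg black — skip
        io black
        lexer→cfg: cfg black — skip
      lexer black
      opt→codegen: codegen is gray → back edge
First back edge: opt → codegen.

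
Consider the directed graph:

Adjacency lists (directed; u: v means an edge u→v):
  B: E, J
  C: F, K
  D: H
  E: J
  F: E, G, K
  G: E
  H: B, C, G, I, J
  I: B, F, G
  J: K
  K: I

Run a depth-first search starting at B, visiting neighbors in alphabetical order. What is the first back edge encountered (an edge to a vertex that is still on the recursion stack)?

I->B

DFS from B (visiting neighbors in alphabetical order); mark gray on enter, black on exit:
B gray
  E gray
    J gray
      K gray
        I gray
          I→B: B is gray → back edge
First back edge: I → B.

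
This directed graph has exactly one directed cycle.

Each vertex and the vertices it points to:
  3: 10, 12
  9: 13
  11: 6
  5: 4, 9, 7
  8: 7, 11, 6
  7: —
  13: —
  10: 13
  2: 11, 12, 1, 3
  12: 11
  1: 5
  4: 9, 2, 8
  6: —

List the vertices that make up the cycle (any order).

1, 2, 4, 5

DFS with gray/black marking from 4:
4 gray
  9 gray
    13 gray
    13 black
  9 black
  2 gray
    11 gray
      6 gray
      6 black
    11 black
    12 gray
      12→11: 11 black — skip
    12 black
    1 gray
      5 gray
        5→4: 4 is gray → back edge
Back edge closes the cycle 4 → 2 → 1 → 5 → 4; its vertices are {1, 2, 4, 5}.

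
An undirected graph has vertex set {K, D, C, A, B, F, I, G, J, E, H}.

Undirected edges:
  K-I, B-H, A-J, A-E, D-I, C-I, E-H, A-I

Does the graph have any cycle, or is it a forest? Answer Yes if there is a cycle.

No

DFS, tracking each vertex's parent; an edge to a visited non-parent vertex closes a cycle.
Start from H:
visit H (parent –)
  visit B (parent H)
    B–H: parent, skip
  visit E (parent H)
    E–H: parent, skip
    visit A (parent E)
      A–E: parent, skip
      visit J (parent A)
        J–A: parent, skip
      visit I (parent A)
        visit D (parent I)
          D–I: parent, skip
        visit C (parent I)
          C–I: parent, skip
        visit K (parent I)
          K–I: parent, skip
        I–A: parent, skip
visit F (parent –)
visit G (parent –)
No non-parent visited neighbor found — the graph is a forest.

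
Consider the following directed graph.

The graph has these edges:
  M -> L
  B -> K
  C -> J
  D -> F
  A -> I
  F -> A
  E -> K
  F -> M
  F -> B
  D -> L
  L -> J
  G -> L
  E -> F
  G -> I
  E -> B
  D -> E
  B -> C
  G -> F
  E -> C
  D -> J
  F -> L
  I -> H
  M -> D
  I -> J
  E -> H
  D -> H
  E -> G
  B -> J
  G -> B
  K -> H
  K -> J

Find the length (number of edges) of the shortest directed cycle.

3

For each vertex v, BFS finds the shortest path from v back to v.
The shortest such closed walk is F → M → D → F, length 3.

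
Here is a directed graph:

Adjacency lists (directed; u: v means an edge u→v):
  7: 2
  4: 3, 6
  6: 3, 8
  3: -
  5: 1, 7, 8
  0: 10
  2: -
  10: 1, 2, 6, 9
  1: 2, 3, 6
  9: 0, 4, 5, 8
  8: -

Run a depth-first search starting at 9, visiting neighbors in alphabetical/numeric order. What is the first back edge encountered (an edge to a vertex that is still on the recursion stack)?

DFS from 9 (visiting neighbors in alphabetical/numeric order); mark gray on enter, black on exit:
9 gray
  0 gray
    10 gray
      1 gray
        2 gray
        2 black
        3 gray
        3 black
        6 gray
          6→3: 3 black — skip
          8 gray
          8 black
        6 black
      1 black
      10→2: 2 black — skip
      10→6: 6 black — skip
      10→9: 9 is gray → back edge
First back edge: 10 → 9.

10->9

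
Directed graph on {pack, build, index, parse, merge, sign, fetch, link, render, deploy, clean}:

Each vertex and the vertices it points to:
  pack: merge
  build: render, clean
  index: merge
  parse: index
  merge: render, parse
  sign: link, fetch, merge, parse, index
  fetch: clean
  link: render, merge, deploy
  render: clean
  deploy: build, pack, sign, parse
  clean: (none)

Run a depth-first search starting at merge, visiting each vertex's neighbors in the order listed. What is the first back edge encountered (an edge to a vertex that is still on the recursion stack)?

index->merge

DFS from merge (visiting each vertex's neighbors in the order listed); mark gray on enter, black on exit:
merge gray
  render gray
    clean gray
    clean black
  render black
  parse gray
    index gray
      index→merge: merge is gray → back edge
First back edge: index → merge.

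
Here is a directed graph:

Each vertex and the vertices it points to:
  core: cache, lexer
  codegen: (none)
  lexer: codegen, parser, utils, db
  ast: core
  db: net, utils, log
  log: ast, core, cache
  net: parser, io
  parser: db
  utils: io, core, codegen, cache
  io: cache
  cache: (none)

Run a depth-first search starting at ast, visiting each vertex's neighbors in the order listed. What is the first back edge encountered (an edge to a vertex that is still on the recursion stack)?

net→parser

DFS from ast (visiting each vertex's neighbors in the order listed); mark gray on enter, black on exit:
ast gray
  core gray
    cache gray
    cache black
    lexer gray
      codegen gray
      codegen black
      parser gray
        db gray
          net gray
            net→parser: parser is gray → back edge
First back edge: net → parser.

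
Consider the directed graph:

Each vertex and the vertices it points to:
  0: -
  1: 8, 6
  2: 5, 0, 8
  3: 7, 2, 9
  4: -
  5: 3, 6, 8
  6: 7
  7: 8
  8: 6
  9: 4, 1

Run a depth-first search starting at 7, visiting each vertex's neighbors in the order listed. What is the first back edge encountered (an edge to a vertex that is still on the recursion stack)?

DFS from 7 (visiting each vertex's neighbors in the order listed); mark gray on enter, black on exit:
7 gray
  8 gray
    6 gray
      6→7: 7 is gray → back edge
First back edge: 6 → 7.

6→7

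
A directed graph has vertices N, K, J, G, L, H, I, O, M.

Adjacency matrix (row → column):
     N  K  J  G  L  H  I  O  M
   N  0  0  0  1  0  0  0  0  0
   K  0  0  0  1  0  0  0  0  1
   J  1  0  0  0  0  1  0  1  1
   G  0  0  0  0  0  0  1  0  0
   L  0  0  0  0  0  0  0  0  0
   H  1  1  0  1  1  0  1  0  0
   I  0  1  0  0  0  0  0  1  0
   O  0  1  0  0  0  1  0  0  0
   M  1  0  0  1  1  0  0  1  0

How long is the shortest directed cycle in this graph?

3

For each vertex v, BFS finds the shortest path from v back to v.
The shortest such closed walk is O → H → I → O, length 3.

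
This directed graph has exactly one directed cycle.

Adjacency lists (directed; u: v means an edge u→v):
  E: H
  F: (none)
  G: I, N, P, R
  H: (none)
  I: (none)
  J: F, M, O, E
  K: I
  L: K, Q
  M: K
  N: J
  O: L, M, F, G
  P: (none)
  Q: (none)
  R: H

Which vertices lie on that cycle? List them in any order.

G, J, N, O

DFS with gray/black marking from J:
J gray
  F gray
  F black
  M gray
    K gray
      I gray
      I black
    K black
  M black
  O gray
    L gray
      L→K: K black — skip
      Q gray
      Q black
    L black
    O→M: M black — skip
    O→F: F black — skip
    G gray
      G→I: I black — skip
      N gray
        N→J: J is gray → back edge
Back edge closes the cycle J → O → G → N → J; its vertices are {G, J, N, O}.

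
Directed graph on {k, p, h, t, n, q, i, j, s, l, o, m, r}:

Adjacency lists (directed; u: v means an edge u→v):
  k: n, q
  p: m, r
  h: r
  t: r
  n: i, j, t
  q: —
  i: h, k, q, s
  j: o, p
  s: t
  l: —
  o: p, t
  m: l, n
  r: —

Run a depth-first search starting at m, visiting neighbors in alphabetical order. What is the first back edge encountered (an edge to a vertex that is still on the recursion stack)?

k->n

DFS from m (visiting neighbors in alphabetical order); mark gray on enter, black on exit:
m gray
  l gray
  l black
  n gray
    i gray
      h gray
        r gray
        r black
      h black
      k gray
        k→n: n is gray → back edge
First back edge: k → n.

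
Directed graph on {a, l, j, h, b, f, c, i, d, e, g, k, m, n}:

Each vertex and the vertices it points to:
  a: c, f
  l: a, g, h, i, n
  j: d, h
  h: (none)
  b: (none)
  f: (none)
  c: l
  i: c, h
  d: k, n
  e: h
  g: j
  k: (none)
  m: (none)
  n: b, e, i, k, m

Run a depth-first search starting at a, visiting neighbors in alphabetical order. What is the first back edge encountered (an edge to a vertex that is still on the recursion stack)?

l->a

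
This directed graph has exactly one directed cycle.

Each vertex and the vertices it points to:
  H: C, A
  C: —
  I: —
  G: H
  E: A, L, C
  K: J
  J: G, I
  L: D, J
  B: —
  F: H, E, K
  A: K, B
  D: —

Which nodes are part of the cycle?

A, G, H, J, K

DFS with gray/black marking from H:
H gray
  C gray
  C black
  A gray
    K gray
      J gray
        G gray
          G→H: H is gray → back edge
Back edge closes the cycle H → A → K → J → G → H; its vertices are {A, G, H, J, K}.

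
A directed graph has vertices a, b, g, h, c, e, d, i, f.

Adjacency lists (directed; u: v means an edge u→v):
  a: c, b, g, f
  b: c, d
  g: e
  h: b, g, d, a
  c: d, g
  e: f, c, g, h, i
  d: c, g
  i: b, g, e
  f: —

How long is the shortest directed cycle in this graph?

2

For each vertex v, BFS finds the shortest path from v back to v.
The shortest such closed walk is e → g → e, length 2.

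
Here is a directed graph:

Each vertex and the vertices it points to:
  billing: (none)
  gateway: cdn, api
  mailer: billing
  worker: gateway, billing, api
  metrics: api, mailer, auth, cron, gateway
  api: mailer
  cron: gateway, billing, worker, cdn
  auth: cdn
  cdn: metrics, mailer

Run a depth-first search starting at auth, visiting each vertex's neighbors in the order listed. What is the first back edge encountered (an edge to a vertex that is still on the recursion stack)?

metrics→auth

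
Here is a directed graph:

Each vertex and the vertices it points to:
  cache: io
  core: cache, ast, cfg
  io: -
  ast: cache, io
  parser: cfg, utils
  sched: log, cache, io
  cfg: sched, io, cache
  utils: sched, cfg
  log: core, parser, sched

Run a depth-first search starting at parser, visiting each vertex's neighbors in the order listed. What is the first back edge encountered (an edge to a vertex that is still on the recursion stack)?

DFS from parser (visiting each vertex's neighbors in the order listed); mark gray on enter, black on exit:
parser gray
  cfg gray
    sched gray
      log gray
        core gray
          cache gray
            io gray
            io black
          cache black
          ast gray
            ast→cache: cache black — skip
            ast→io: io black — skip
          ast black
          core→cfg: cfg is gray → back edge
First back edge: core → cfg.

core→cfg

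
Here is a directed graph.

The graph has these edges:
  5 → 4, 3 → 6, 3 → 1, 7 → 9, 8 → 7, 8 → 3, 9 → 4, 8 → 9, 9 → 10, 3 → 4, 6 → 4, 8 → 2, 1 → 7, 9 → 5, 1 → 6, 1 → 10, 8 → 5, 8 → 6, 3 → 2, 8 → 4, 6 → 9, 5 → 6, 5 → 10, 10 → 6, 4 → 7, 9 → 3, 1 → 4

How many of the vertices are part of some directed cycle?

A vertex is on a directed cycle iff it belongs to a strongly connected component of size ≥ 2 (or has a self-loop).
The vertices on cycles are {1, 3, 4, 5, 6, 7, 9, 10} — 8 in total.

8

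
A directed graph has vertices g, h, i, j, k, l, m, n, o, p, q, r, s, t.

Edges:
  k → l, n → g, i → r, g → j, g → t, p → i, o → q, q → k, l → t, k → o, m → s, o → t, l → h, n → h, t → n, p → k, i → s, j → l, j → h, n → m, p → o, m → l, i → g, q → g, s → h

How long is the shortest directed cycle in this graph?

For each vertex v, BFS finds the shortest path from v back to v.
The shortest such closed walk is o → q → k → o, length 3.

3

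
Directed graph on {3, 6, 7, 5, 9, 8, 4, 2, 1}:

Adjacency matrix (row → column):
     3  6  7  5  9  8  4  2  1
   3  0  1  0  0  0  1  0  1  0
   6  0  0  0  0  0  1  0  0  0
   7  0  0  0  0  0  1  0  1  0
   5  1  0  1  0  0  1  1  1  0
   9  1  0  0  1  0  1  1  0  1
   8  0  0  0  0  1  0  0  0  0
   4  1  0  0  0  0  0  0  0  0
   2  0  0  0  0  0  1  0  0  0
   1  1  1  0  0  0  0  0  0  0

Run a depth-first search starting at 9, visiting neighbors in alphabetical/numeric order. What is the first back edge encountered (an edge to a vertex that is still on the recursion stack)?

DFS from 9 (visiting neighbors in alphabetical/numeric order); mark gray on enter, black on exit:
9 gray
  1 gray
    3 gray
      2 gray
        8 gray
          8→9: 9 is gray → back edge
First back edge: 8 → 9.

8→9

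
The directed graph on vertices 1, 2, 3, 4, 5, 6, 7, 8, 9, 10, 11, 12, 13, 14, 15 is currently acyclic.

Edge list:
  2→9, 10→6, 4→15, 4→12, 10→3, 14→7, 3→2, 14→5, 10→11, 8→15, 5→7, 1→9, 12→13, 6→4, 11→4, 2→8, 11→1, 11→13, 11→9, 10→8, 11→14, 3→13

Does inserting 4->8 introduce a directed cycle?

No

Adding 4→8 creates a cycle iff 8 can already reach 4.
Explore from 8: no path reaches 4. The graph stays acyclic.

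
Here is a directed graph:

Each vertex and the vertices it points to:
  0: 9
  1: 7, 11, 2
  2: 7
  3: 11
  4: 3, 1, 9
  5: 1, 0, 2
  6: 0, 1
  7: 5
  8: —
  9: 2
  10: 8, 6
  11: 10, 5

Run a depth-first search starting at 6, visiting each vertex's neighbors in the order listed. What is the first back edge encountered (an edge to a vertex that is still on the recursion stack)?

1->7

DFS from 6 (visiting each vertex's neighbors in the order listed); mark gray on enter, black on exit:
6 gray
  0 gray
    9 gray
      2 gray
        7 gray
          5 gray
            1 gray
              1→7: 7 is gray → back edge
First back edge: 1 → 7.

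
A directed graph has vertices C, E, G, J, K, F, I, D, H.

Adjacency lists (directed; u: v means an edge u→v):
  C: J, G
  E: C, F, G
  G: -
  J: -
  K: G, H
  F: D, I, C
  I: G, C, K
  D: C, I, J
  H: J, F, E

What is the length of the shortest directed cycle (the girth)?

4

For each vertex v, BFS finds the shortest path from v back to v.
The shortest such closed walk is H → F → I → K → H, length 4.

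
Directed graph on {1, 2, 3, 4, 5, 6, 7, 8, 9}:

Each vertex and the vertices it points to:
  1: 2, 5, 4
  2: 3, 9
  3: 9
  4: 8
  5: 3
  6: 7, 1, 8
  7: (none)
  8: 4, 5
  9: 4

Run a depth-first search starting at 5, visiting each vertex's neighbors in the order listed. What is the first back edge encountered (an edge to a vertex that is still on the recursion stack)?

8->4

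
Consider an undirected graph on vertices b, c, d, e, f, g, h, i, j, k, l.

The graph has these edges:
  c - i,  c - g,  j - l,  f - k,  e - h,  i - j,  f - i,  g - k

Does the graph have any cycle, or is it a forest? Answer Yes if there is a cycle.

DFS, tracking each vertex's parent; an edge to a visited non-parent vertex closes a cycle.
Start from d:
visit d (parent –)
visit b (parent –)
visit c (parent –)
  visit i (parent c)
    visit f (parent i)
      f–i: parent, skip
      visit k (parent f)
        k–f: parent, skip
        visit g (parent k)
          g–c: c visited and ≠ parent → cycle
Cycle: c – i – f – k – g – c.

Yes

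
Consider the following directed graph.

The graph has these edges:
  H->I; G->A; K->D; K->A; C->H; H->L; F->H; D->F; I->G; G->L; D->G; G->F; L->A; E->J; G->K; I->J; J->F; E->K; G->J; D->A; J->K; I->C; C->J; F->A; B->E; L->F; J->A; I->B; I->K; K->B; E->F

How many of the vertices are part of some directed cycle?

11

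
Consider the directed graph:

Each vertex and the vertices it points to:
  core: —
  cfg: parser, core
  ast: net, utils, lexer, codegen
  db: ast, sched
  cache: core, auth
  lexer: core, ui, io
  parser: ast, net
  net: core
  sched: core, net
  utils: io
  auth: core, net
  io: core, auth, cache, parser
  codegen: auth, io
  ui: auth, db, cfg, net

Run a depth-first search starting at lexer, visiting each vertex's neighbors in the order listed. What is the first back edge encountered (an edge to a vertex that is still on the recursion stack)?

parser→ast

DFS from lexer (visiting each vertex's neighbors in the order listed); mark gray on enter, black on exit:
lexer gray
  core gray
  core black
  ui gray
    auth gray
      auth→core: core black — skip
      net gray
        net→core: core black — skip
      net black
    auth black
    db gray
      ast gray
        ast→net: net black — skip
        utils gray
          io gray
            io→core: core black — skip
            io→auth: auth black — skip
            cache gray
              cache→core: core black — skip
              cache→auth: auth black — skip
            cache black
            parser gray
              parser→ast: ast is gray → back edge
First back edge: parser → ast.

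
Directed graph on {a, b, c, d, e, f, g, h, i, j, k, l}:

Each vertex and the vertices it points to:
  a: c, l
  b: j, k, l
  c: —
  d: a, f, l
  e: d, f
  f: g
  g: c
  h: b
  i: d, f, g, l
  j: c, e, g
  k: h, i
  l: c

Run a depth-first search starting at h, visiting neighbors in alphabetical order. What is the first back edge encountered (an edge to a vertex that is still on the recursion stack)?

k->h

DFS from h (visiting neighbors in alphabetical order); mark gray on enter, black on exit:
h gray
  b gray
    j gray
      c gray
      c black
      e gray
        d gray
          a gray
            a→c: c black — skip
            l gray
              l→c: c black — skip
            l black
          a black
          f gray
            g gray
              g→c: c black — skip
            g black
          f black
          d→l: l black — skip
        d black
        e→f: f black — skip
      e black
      j→g: g black — skip
    j black
    k gray
      k→h: h is gray → back edge
First back edge: k → h.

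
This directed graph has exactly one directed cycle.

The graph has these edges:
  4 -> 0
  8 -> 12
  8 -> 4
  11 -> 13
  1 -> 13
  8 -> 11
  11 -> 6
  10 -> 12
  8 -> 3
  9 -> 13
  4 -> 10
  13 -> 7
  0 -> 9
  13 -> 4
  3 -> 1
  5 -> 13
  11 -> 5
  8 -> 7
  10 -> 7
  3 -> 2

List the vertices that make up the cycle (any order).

DFS with gray/black marking from 4:
4 gray
  0 gray
    9 gray
      13 gray
        13→4: 4 is gray → back edge
Back edge closes the cycle 4 → 0 → 9 → 13 → 4; its vertices are {0, 4, 9, 13}.

0, 4, 9, 13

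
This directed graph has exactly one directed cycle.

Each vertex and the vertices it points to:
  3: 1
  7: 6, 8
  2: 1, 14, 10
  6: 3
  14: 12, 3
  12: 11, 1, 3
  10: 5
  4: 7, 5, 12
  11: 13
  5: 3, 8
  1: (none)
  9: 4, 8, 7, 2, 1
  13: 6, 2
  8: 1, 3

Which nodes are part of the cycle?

DFS with gray/black marking from 2:
2 gray
  1 gray
  1 black
  14 gray
    12 gray
      11 gray
        13 gray
          6 gray
            3 gray
              3→1: 1 black — skip
            3 black
          6 black
          13→2: 2 is gray → back edge
Back edge closes the cycle 2 → 14 → 12 → 11 → 13 → 2; its vertices are {2, 11, 12, 13, 14}.

2, 11, 12, 13, 14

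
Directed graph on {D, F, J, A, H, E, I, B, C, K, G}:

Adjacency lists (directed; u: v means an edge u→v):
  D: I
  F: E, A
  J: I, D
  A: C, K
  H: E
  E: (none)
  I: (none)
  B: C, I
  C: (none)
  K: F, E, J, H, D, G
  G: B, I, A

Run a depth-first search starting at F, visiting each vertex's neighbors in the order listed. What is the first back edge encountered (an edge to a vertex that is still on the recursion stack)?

DFS from F (visiting each vertex's neighbors in the order listed); mark gray on enter, black on exit:
F gray
  E gray
  E black
  A gray
    C gray
    C black
    K gray
      K→F: F is gray → back edge
First back edge: K → F.

K->F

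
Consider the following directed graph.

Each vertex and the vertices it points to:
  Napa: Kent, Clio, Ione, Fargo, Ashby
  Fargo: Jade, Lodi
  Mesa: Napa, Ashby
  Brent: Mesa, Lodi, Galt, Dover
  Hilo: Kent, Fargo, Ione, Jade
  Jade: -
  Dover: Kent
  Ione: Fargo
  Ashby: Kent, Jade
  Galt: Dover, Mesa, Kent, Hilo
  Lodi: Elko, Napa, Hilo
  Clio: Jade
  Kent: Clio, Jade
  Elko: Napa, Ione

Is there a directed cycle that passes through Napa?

Napa is on a cycle iff Napa can reach itself via ≥1 edge.
Napa → Fargo → Lodi → Napa — yes.

Yes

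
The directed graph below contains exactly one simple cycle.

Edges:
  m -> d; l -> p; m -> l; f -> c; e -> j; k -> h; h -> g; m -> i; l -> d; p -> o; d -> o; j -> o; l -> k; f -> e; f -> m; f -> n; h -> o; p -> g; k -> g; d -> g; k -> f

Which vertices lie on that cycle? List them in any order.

f, k, l, m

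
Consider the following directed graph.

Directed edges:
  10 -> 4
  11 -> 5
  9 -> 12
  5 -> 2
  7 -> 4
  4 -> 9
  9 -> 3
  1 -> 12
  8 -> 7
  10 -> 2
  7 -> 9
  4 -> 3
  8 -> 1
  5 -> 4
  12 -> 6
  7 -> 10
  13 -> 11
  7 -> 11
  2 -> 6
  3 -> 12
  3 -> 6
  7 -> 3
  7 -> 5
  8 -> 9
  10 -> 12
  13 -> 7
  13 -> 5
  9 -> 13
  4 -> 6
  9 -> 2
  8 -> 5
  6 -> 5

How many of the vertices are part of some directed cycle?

11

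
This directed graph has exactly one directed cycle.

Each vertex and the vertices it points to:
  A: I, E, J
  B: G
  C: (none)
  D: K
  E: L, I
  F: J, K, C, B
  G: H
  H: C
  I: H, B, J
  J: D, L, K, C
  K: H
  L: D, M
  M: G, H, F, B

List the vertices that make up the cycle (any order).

DFS with gray/black marking from L:
L gray
  D gray
    K gray
      H gray
        C gray
        C black
      H black
    K black
  D black
  M gray
    G gray
      G→H: H black — skip
    G black
    M→H: H black — skip
    F gray
      J gray
        J→D: D black — skip
        J→L: L is gray → back edge
Back edge closes the cycle L → M → F → J → L; its vertices are {F, J, L, M}.

F, J, L, M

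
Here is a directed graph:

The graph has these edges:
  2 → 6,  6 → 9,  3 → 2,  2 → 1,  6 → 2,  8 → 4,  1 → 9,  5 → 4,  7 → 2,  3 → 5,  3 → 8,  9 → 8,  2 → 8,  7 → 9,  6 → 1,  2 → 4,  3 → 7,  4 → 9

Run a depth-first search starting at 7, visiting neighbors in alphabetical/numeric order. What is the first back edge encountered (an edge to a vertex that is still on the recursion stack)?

4->9

DFS from 7 (visiting neighbors in alphabetical/numeric order); mark gray on enter, black on exit:
7 gray
  2 gray
    1 gray
      9 gray
        8 gray
          4 gray
            4→9: 9 is gray → back edge
First back edge: 4 → 9.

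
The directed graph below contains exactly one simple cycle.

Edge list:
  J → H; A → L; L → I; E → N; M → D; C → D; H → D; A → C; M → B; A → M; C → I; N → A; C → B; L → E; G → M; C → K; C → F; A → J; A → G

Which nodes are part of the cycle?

A, E, L, N

DFS with gray/black marking from A:
A gray
  J gray
    H gray
      D gray
      D black
    H black
  J black
  C gray
    B gray
    B black
    F gray
    F black
    K gray
    K black
    C→D: D black — skip
    I gray
    I black
  C black
  M gray
    M→B: B black — skip
    M→D: D black — skip
  M black
  G gray
    G→M: M black — skip
  G black
  L gray
    E gray
      N gray
        N→A: A is gray → back edge
Back edge closes the cycle A → L → E → N → A; its vertices are {A, E, L, N}.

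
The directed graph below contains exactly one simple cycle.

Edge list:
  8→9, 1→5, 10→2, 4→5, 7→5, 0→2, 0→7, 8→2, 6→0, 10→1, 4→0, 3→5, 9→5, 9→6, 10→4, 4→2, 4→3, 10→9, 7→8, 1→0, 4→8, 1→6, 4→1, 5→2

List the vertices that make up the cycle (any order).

0, 6, 7, 8, 9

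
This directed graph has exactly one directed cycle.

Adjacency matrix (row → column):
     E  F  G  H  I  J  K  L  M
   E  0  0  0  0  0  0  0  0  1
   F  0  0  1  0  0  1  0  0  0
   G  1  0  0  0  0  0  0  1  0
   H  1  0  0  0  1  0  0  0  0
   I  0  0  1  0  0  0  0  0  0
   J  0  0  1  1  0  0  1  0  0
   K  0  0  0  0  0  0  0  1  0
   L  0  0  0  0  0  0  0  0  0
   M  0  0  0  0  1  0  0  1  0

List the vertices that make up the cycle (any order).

DFS with gray/black marking from E:
E gray
  M gray
    L gray
    L black
    I gray
      G gray
        G→E: E is gray → back edge
Back edge closes the cycle E → M → I → G → E; its vertices are {E, G, I, M}.

E, G, I, M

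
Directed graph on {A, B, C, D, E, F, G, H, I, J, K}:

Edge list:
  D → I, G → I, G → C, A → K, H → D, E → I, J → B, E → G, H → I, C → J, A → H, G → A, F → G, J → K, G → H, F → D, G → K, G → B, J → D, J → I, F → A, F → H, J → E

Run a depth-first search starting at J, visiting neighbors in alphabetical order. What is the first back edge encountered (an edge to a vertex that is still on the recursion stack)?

C->J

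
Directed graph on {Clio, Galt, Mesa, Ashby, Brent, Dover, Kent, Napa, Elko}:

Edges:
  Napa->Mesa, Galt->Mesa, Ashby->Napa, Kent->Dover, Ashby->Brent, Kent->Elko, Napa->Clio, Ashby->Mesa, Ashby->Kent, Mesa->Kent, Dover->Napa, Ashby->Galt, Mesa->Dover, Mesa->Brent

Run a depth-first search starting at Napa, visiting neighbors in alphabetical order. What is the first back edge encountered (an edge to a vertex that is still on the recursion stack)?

DFS from Napa (visiting neighbors in alphabetical order); mark gray on enter, black on exit:
Napa gray
  Clio gray
  Clio black
  Mesa gray
    Brent gray
    Brent black
    Dover gray
      Dover→Napa: Napa is gray → back edge
First back edge: Dover → Napa.

Dover→Napa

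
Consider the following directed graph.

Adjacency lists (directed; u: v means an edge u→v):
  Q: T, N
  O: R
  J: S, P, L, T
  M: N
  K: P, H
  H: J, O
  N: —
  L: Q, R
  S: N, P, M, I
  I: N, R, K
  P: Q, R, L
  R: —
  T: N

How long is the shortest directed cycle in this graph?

5

For each vertex v, BFS finds the shortest path from v back to v.
The shortest such closed walk is K → H → J → S → I → K, length 5.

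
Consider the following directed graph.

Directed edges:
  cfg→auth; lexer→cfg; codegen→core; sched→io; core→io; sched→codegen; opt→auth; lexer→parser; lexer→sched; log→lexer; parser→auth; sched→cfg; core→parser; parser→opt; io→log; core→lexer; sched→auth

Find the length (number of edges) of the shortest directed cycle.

4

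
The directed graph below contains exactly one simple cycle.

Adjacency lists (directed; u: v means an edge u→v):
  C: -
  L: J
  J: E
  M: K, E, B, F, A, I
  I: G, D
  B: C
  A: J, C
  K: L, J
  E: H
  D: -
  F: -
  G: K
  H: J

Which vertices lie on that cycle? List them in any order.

E, H, J

DFS with gray/black marking from E:
E gray
  H gray
    J gray
      J→E: E is gray → back edge
Back edge closes the cycle E → H → J → E; its vertices are {E, H, J}.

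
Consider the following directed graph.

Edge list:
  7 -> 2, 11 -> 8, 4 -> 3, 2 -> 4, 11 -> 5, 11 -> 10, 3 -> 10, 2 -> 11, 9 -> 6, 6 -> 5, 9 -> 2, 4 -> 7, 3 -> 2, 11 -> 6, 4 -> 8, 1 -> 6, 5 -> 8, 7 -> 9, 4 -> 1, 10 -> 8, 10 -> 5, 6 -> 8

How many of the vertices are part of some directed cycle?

5

A vertex is on a directed cycle iff it belongs to a strongly connected component of size ≥ 2 (or has a self-loop).
The vertices on cycles are {2, 3, 4, 7, 9} — 5 in total.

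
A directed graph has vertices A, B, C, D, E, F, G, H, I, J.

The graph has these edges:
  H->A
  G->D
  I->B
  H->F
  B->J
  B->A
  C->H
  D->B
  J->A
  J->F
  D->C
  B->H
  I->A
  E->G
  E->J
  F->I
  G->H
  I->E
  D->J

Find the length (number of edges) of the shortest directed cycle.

4

For each vertex v, BFS finds the shortest path from v back to v.
The shortest such closed walk is F → I → E → J → F, length 4.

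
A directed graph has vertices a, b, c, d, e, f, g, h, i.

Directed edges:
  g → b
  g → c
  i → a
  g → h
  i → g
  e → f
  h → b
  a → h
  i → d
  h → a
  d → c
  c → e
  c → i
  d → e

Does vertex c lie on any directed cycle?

Yes

c is on a cycle iff c can reach itself via ≥1 edge.
c → i → g → c — yes.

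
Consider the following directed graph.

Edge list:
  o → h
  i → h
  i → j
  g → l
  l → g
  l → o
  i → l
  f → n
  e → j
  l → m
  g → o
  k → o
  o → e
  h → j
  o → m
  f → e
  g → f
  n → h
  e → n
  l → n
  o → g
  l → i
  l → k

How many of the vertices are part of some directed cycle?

A vertex is on a directed cycle iff it belongs to a strongly connected component of size ≥ 2 (or has a self-loop).
The vertices on cycles are {g, i, k, l, o} — 5 in total.

5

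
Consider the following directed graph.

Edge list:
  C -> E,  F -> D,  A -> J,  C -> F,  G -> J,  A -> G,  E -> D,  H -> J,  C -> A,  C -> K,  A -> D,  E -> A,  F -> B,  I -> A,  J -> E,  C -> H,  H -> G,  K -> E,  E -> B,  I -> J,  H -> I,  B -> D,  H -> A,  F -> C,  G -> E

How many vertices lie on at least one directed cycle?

6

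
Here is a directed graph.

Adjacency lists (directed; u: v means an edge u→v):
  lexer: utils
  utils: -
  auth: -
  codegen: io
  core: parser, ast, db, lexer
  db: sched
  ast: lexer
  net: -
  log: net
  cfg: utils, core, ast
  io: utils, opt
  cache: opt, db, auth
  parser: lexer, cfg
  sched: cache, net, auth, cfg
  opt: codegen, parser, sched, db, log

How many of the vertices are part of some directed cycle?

9

A vertex is on a directed cycle iff it belongs to a strongly connected component of size ≥ 2 (or has a self-loop).
The vertices on cycles are {db, io, cfg, opt, core, cache, sched, parser, codegen} — 9 in total.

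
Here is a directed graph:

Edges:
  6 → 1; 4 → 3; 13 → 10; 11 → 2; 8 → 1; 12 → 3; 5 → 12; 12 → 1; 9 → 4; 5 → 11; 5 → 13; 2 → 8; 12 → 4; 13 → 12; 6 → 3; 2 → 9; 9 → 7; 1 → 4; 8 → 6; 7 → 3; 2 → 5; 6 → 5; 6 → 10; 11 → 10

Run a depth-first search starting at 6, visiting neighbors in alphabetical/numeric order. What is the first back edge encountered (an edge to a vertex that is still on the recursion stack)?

2→5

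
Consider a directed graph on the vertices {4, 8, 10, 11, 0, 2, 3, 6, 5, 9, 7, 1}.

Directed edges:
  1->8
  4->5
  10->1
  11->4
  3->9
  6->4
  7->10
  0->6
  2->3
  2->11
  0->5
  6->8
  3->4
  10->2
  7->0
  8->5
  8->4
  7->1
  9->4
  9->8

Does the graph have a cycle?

No

DFS with white/gray/black marking, starting from 1:
1 gray
  8 gray
    4 gray
      5 gray
      5 black
    4 black
    8→5: 5 black — skip
  8 black
1 black
10 gray
  2 gray
    3 gray
      9 gray
        9→8: 8 black — skip
        9→4: 4 black — skip
      9 black
      3→4: 4 black — skip
    3 black
    11 gray
      11→4: 4 black — skip
    11 black
  2 black
  10→1: 1 black — skip
10 black
0 gray
  0→5: 5 black — skip
  6 gray
    6→4: 4 black — skip
    6→8: 8 black — skip
  6 black
0 black
7 gray
  7→1: 1 black — skip
  7→10: 10 black — skip
  7→0: 0 black — skip
7 black
Every edge goes to a white or black vertex — no back edge, so the graph is acyclic.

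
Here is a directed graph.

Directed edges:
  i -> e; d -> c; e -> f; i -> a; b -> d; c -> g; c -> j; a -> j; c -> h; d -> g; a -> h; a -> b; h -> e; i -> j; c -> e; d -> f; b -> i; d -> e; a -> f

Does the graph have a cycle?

Yes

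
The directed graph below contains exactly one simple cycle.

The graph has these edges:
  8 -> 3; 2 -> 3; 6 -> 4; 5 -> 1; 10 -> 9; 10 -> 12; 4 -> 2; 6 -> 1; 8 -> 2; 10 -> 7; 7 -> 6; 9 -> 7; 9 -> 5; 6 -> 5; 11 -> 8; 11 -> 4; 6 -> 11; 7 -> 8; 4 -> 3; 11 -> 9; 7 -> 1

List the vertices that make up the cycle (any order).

DFS with gray/black marking from 9:
9 gray
  7 gray
    6 gray
      5 gray
        1 gray
        1 black
      5 black
      6→1: 1 black — skip
      11 gray
        11→9: 9 is gray → back edge
Back edge closes the cycle 9 → 7 → 6 → 11 → 9; its vertices are {6, 7, 9, 11}.

6, 7, 9, 11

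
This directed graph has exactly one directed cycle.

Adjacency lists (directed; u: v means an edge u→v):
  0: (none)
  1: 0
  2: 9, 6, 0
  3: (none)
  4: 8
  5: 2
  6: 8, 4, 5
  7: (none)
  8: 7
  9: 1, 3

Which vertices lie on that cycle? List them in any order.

2, 5, 6

DFS with gray/black marking from 2:
2 gray
  9 gray
    1 gray
      0 gray
      0 black
    1 black
    3 gray
    3 black
  9 black
  6 gray
    8 gray
      7 gray
      7 black
    8 black
    4 gray
      4→8: 8 black — skip
    4 black
    5 gray
      5→2: 2 is gray → back edge
Back edge closes the cycle 2 → 6 → 5 → 2; its vertices are {2, 5, 6}.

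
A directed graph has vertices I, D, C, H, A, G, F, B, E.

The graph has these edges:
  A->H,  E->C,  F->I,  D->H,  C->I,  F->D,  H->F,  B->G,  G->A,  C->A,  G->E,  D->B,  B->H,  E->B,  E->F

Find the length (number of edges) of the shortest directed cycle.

For each vertex v, BFS finds the shortest path from v back to v.
The shortest such closed walk is G → E → B → G, length 3.

3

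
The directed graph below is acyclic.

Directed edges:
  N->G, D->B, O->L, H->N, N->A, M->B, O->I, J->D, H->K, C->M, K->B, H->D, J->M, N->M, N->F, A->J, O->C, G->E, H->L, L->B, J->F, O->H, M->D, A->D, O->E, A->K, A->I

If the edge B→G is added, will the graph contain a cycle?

No

Adding B→G creates a cycle iff G can already reach B.
Explore from G: no path reaches B. The graph stays acyclic.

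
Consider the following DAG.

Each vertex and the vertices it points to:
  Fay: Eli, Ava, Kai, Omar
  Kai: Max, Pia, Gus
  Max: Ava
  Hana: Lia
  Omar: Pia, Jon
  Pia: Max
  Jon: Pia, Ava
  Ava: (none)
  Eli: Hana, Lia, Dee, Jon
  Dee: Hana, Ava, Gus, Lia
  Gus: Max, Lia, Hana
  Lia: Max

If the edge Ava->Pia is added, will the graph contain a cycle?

Adding Ava→Pia creates a cycle iff Pia can already reach Ava.
Path from Pia: Pia → Max → Ava.
So Pia → … → Ava → Pia is a cycle.

Yes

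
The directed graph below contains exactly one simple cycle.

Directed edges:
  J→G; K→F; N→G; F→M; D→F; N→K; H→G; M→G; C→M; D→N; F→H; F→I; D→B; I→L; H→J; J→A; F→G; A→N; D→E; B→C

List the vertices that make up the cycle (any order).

DFS with gray/black marking from F:
F gray
  M gray
    G gray
    G black
  M black
  F→G: G black — skip
  H gray
    J gray
      J→G: G black — skip
      A gray
        N gray
          K gray
            K→F: F is gray → back edge
Back edge closes the cycle F → H → J → A → N → K → F; its vertices are {A, F, H, J, K, N}.

A, F, H, J, K, N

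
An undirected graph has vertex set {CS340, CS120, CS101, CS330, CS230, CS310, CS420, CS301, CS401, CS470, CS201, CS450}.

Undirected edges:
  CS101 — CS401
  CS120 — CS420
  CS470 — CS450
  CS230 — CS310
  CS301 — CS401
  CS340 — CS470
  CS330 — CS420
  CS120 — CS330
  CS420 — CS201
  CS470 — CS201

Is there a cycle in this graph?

Yes

DFS, tracking each vertex's parent; an edge to a visited non-parent vertex closes a cycle.
Start from CS101:
visit CS101 (parent –)
  visit CS401 (parent CS101)
    visit CS301 (parent CS401)
      CS301–CS401: parent, skip
    CS401–CS101: parent, skip
visit CS340 (parent –)
  visit CS470 (parent CS340)
    visit CS201 (parent CS470)
      visit CS420 (parent CS201)
        visit CS330 (parent CS420)
          CS330–CS420: parent, skip
          visit CS120 (parent CS330)
            CS120–CS420: CS420 visited and ≠ parent → cycle
Cycle: CS420 – CS330 – CS120 – CS420.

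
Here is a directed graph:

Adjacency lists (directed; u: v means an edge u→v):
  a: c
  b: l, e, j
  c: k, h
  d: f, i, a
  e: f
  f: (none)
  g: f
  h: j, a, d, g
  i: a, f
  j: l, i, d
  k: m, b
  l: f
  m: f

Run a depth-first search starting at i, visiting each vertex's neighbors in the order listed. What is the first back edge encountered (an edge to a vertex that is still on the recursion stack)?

j→i

DFS from i (visiting each vertex's neighbors in the order listed); mark gray on enter, black on exit:
i gray
  a gray
    c gray
      k gray
        m gray
          f gray
          f black
        m black
        b gray
          l gray
            l→f: f black — skip
          l black
          e gray
            e→f: f black — skip
          e black
          j gray
            j→l: l black — skip
            j→i: i is gray → back edge
First back edge: j → i.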